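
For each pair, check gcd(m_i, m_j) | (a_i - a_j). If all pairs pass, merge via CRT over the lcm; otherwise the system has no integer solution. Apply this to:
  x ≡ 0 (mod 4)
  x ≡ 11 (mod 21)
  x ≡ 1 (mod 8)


Moduli 4, 21, 8 are not pairwise coprime, so CRT works modulo lcm(m_i) when all pairwise compatibility conditions hold.
Pairwise compatibility: gcd(m_i, m_j) must divide a_i - a_j for every pair.
Merge one congruence at a time:
  Start: x ≡ 0 (mod 4).
  Combine with x ≡ 11 (mod 21): gcd(4, 21) = 1; 11 - 0 = 11, which IS divisible by 1, so compatible.
    Write x = 0 + 4·t and substitute into x ≡ 11 (mod 21): 4·t ≡ 11 − 0 = 11 (mod 21).
    The inverse of 4 mod 21 is 16 (since 4·16 = 64 = 3·21 + 1), so t ≡ 16·11 = 176 ≡ 8 (mod 21).
    Then x = 0 + 4·8 = 32, valid modulo lcm(4, 21) = 84: x ≡ 32 (mod 84).
  Combine with x ≡ 1 (mod 8): gcd(84, 8) = 4, and 1 - 32 = -31 is NOT divisible by 4.
    ⇒ system is inconsistent (no integer solution).

No solution (the system is inconsistent).


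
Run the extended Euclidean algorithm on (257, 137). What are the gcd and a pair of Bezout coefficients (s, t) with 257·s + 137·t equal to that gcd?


Euclidean algorithm on (257, 137) — divide until remainder is 0:
  257 = 1 · 137 + 120
  137 = 1 · 120 + 17
  120 = 7 · 17 + 1
  17 = 17 · 1 + 0
gcd(257, 137) = 1.
Track Bezout coefficients alongside the remainders: start with r₀ = 257 = a·1 + b·0 (s = 1, t = 0) and r₁ = 137 = a·0 + b·1 (s = 0, t = 1); each new remainder r_{k+1} = r_{k-1} − q_k·r_k inherits s_{k+1} = s_{k-1} − q_k·s_k, t_{k+1} = t_{k-1} − q_k·t_k, so r_k = a·s_k + b·t_k at every step:
  q = 1: r = 120, s = 1 − 1·0 = 1, t = 0 − 1·1 = -1  (check: 257·1 + 137·(-1) = 120)
  q = 1: r = 17, s = 0 − 1·1 = -1, t = 1 − 1·(-1) = 2  (check: 257·(-1) + 137·2 = 17)
  q = 7: r = 1, s = 1 − 7·(-1) = 8, t = -1 − 7·2 = -15  (check: 257·8 + 137·(-15) = 1)
The row with r = 1 (the gcd) gives the Bezout coefficients s = 8, t = -15.
Result: 257 · (8) + 137 · (-15) = 1.

gcd(257, 137) = 1; s = 8, t = -15 (check: 257·8 + 137·(-15) = 1).


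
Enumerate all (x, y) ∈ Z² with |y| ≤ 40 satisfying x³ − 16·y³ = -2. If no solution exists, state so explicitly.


The equation is x³ - 16y³ = -2. For fixed y, x³ = 16·y³ − 2, so a solution requires the RHS to be a perfect cube.
Strategy: iterate y from -40 to 40, compute RHS = 16·y³ − 2, and check whether it is a (positive or negative) perfect cube.
Check small values of y:
  y = 0: RHS = -2 is not a perfect cube.
  y = 1: RHS = 14 is not a perfect cube.
  y = -1: RHS = -18 is not a perfect cube.
  y = 2: RHS = 126 is not a perfect cube.
  y = -2: RHS = -130 is not a perfect cube.
  y = 3: RHS = 430 is not a perfect cube.
  y = -3: RHS = -434 is not a perfect cube.
Continuing the search up to |y| = 40 finds no solutions either.
No (x, y) in the scanned range satisfies the equation.

No integer solutions with |y| ≤ 40.


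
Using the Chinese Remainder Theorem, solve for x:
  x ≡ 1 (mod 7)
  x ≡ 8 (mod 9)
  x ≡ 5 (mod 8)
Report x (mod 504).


Moduli 7, 9, 8 are pairwise coprime; by CRT there is a unique solution modulo M = 7 · 9 · 8 = 504.
Solve pairwise, accumulating the modulus:
  Start with x ≡ 1 (mod 7).
  Combine with x ≡ 8 (mod 9): since gcd(7, 9) = 1, we get a unique residue mod 63.
    Write x = 1 + 7·t and substitute into x ≡ 8 (mod 9): 7·t ≡ 8 − 1 = 7 (mod 9).
    The inverse of 7 mod 9 is 4 (since 7·4 = 28 = 3·9 + 1), so t ≡ 4·7 = 28 ≡ 1 (mod 9).
    Then x = 1 + 7·1 = 8, valid modulo lcm(7, 9) = 63: x ≡ 8 (mod 63).
  Combine with x ≡ 5 (mod 8): since gcd(63, 8) = 1, we get a unique residue mod 504.
    Write x = 8 + 63·t and substitute into x ≡ 5 (mod 8): 63·t ≡ 5 − 8 = -3 (mod 8).
    Reduce coefficients mod 8: 7·t ≡ 5 (mod 8).
    The inverse of 7 mod 8 is 7 (since 7·7 = 49 = 6·8 + 1), so t ≡ 7·5 = 35 ≡ 3 (mod 8).
    Then x = 8 + 63·3 = 197, valid modulo lcm(63, 8) = 504: x ≡ 197 (mod 504).
Verify: 197 mod 7 = 1 ✓, 197 mod 9 = 8 ✓, 197 mod 8 = 5 ✓.

x ≡ 197 (mod 504).


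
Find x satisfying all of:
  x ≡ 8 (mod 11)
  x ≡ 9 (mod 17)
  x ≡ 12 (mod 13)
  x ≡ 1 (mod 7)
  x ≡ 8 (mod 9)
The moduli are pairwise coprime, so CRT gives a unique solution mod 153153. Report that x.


Product of moduli M = 11 · 17 · 13 · 7 · 9 = 153153.
Merge one congruence at a time:
  Start: x ≡ 8 (mod 11).
  Combine with x ≡ 9 (mod 17); new modulus lcm = 187.
    Write x = 8 + 11·t and substitute into x ≡ 9 (mod 17): 11·t ≡ 9 − 8 = 1 (mod 17).
    The inverse of 11 mod 17 is 14 (since 11·14 = 154 = 9·17 + 1), so t ≡ 14·1 = 14 ≡ 14 (mod 17).
    Then x = 8 + 11·14 = 162, valid modulo lcm(11, 17) = 187: x ≡ 162 (mod 187).
  Combine with x ≡ 12 (mod 13); new modulus lcm = 2431.
    Write x = 162 + 187·t and substitute into x ≡ 12 (mod 13): 187·t ≡ 12 − 162 = -150 (mod 13).
    Reduce coefficients mod 13: 5·t ≡ 6 (mod 13).
    The inverse of 5 mod 13 is 8 (since 5·8 = 40 = 3·13 + 1), so t ≡ 8·6 = 48 ≡ 9 (mod 13).
    Then x = 162 + 187·9 = 1845, valid modulo lcm(187, 13) = 2431: x ≡ 1845 (mod 2431).
  Combine with x ≡ 1 (mod 7); new modulus lcm = 17017.
    Write x = 1845 + 2431·t and substitute into x ≡ 1 (mod 7): 2431·t ≡ 1 − 1845 = -1844 (mod 7).
    Reduce coefficients mod 7: 2·t ≡ 4 (mod 7).
    The inverse of 2 mod 7 is 4 (since 2·4 = 8 = 1·7 + 1), so t ≡ 4·4 = 16 ≡ 2 (mod 7).
    Then x = 1845 + 2431·2 = 6707, valid modulo lcm(2431, 7) = 17017: x ≡ 6707 (mod 17017).
  Combine with x ≡ 8 (mod 9); new modulus lcm = 153153.
    Write x = 6707 + 17017·t and substitute into x ≡ 8 (mod 9): 17017·t ≡ 8 − 6707 = -6699 (mod 9).
    Reduce coefficients mod 9: 7·t ≡ 6 (mod 9).
    The inverse of 7 mod 9 is 4 (since 7·4 = 28 = 3·9 + 1), so t ≡ 4·6 = 24 ≡ 6 (mod 9).
    Then x = 6707 + 17017·6 = 108809, valid modulo lcm(17017, 9) = 153153: x ≡ 108809 (mod 153153).
Verify against each original: 108809 mod 11 = 8, 108809 mod 17 = 9, 108809 mod 13 = 12, 108809 mod 7 = 1, 108809 mod 9 = 8.

x ≡ 108809 (mod 153153).


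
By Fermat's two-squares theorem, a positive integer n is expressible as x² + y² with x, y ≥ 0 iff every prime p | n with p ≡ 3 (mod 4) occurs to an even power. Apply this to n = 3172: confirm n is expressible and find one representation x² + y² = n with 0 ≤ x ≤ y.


Step 1: Factor n = 3172 = 2^2 · 13 · 61.
Step 2: Check the mod-4 condition on each prime factor: 2 = 2 (special); 13 ≡ 1 (mod 4), exponent 1; 61 ≡ 1 (mod 4), exponent 1.
All primes ≡ 3 (mod 4) appear to even exponent (or don't appear), so by the two-squares theorem n IS expressible as a sum of two squares.
Step 3: Build a representation. Group n = k² · m with k = 2 and m = 13 · 61 = 793 (a product of primes ≡ 1 (mod 4)); a representation of m scales to one of n via (k·x)² + (k·y)² = k²(x² + y²). Each prime p ≡ 1 (mod 4) is itself a sum of two squares; find a² by testing p − a² for a perfect square:
  13: 13 − 1² = 12, 13 − 2² = 9 = 3² ⇒ 13 = 2² + 3².
  61: 61 − 1² = 60, 61 − 2² = 57, 61 − 3² = 52, 61 − 4² = 45, 61 − 5² = 36 = 6² ⇒ 61 = 5² + 6².
  Combine using the Brahmagupta–Fibonacci identity (a² + b²)(c² + d²) = (ac − bd)² + (ad + bc)² = (ac + bd)² + (ad − bc)²:
  13 · 61 = 793: from (2² + 3²)(5² + 6²), take (2·5 − 3·6, 2·6 + 3·5) = (10 − 18, 12 + 15) = (-8, 27); dropping signs (only squares matter) gives (8, 27); check 8² + 27² = 64 + 729 = 793 ✓.
  Scale by k = 2: (2·8, 2·27) = (16, 54).
Step 4: Order so x ≤ y and verify: 16² + 54² = 256 + 2916 = 3172 = n. ✓

n = 3172 = 16² + 54² (one valid representation with x ≤ y).


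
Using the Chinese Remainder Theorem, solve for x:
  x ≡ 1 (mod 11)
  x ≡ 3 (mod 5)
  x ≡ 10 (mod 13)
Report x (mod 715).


Moduli 11, 5, 13 are pairwise coprime; by CRT there is a unique solution modulo M = 11 · 5 · 13 = 715.
Solve pairwise, accumulating the modulus:
  Start with x ≡ 1 (mod 11).
  Combine with x ≡ 3 (mod 5): since gcd(11, 5) = 1, we get a unique residue mod 55.
    Write x = 1 + 11·t and substitute into x ≡ 3 (mod 5): 11·t ≡ 3 − 1 = 2 (mod 5).
    Reduce coefficients mod 5: 1·t ≡ 2 (mod 5).
    So t ≡ 2 (mod 5).
    Then x = 1 + 11·2 = 23, valid modulo lcm(11, 5) = 55: x ≡ 23 (mod 55).
  Combine with x ≡ 10 (mod 13): since gcd(55, 13) = 1, we get a unique residue mod 715.
    Write x = 23 + 55·t and substitute into x ≡ 10 (mod 13): 55·t ≡ 10 − 23 = -13 (mod 13).
    Reduce coefficients mod 13: 3·t ≡ 0 (mod 13).
    The inverse of 3 mod 13 is 9 (since 3·9 = 27 = 2·13 + 1), so t ≡ 9·0 = 0 ≡ 0 (mod 13).
    Then x = 23 + 55·0 = 23, valid modulo lcm(55, 13) = 715: x ≡ 23 (mod 715).
Verify: 23 mod 11 = 1 ✓, 23 mod 5 = 3 ✓, 23 mod 13 = 10 ✓.

x ≡ 23 (mod 715).


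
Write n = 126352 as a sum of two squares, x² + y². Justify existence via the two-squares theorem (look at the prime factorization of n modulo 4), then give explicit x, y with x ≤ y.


Step 1: Factor n = 126352 = 2^4 · 53 · 149.
Step 2: Check the mod-4 condition on each prime factor: 2 = 2 (special); 53 ≡ 1 (mod 4), exponent 1; 149 ≡ 1 (mod 4), exponent 1.
All primes ≡ 3 (mod 4) appear to even exponent (or don't appear), so by the two-squares theorem n IS expressible as a sum of two squares.
Step 3: Build a representation. Group n = k² · m with k = 4 and m = 53 · 149 = 7897 (a product of primes ≡ 1 (mod 4)); a representation of m scales to one of n via (k·x)² + (k·y)² = k²(x² + y²). Each prime p ≡ 1 (mod 4) is itself a sum of two squares; find a² by testing p − a² for a perfect square:
  53: 53 − 1² = 52, 53 − 2² = 49 = 7² ⇒ 53 = 2² + 7².
  149: 149 − 1² = 148, 149 − 2² = 145, 149 − 3² = 140, 149 − 4² = 133, 149 − 5² = 124, 149 − 6² = 113, 149 − 7² = 100 = 10² ⇒ 149 = 7² + 10².
  Combine using the Brahmagupta–Fibonacci identity (a² + b²)(c² + d²) = (ac − bd)² + (ad + bc)² = (ac + bd)² + (ad − bc)²:
  53 · 149 = 7897: from (2² + 7²)(7² + 10²), take (2·7 − 7·10, 2·10 + 7·7) = (14 − 70, 20 + 49) = (-56, 69); dropping signs (only squares matter) gives (56, 69); check 56² + 69² = 3136 + 4761 = 7897 ✓.
  Scale by k = 4: (4·56, 4·69) = (224, 276).
Step 4: Order so x ≤ y and verify: 224² + 276² = 50176 + 76176 = 126352 = n. ✓

n = 126352 = 224² + 276² (one valid representation with x ≤ y).


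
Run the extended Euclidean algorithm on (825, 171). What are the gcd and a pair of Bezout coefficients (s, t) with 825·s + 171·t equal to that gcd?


Euclidean algorithm on (825, 171) — divide until remainder is 0:
  825 = 4 · 171 + 141
  171 = 1 · 141 + 30
  141 = 4 · 30 + 21
  30 = 1 · 21 + 9
  21 = 2 · 9 + 3
  9 = 3 · 3 + 0
gcd(825, 171) = 3.
Track Bezout coefficients alongside the remainders: start with r₀ = 825 = a·1 + b·0 (s = 1, t = 0) and r₁ = 171 = a·0 + b·1 (s = 0, t = 1); each new remainder r_{k+1} = r_{k-1} − q_k·r_k inherits s_{k+1} = s_{k-1} − q_k·s_k, t_{k+1} = t_{k-1} − q_k·t_k, so r_k = a·s_k + b·t_k at every step:
  q = 4: r = 141, s = 1 − 4·0 = 1, t = 0 − 4·1 = -4  (check: 825·1 + 171·(-4) = 141)
  q = 1: r = 30, s = 0 − 1·1 = -1, t = 1 − 1·(-4) = 5  (check: 825·(-1) + 171·5 = 30)
  q = 4: r = 21, s = 1 − 4·(-1) = 5, t = -4 − 4·5 = -24  (check: 825·5 + 171·(-24) = 21)
  q = 1: r = 9, s = -1 − 1·5 = -6, t = 5 − 1·(-24) = 29  (check: 825·(-6) + 171·29 = 9)
  q = 2: r = 3, s = 5 − 2·(-6) = 17, t = -24 − 2·29 = -82  (check: 825·17 + 171·(-82) = 3)
The row with r = 3 (the gcd) gives the Bezout coefficients s = 17, t = -82.
Result: 825 · (17) + 171 · (-82) = 3.

gcd(825, 171) = 3; s = 17, t = -82 (check: 825·17 + 171·(-82) = 3).


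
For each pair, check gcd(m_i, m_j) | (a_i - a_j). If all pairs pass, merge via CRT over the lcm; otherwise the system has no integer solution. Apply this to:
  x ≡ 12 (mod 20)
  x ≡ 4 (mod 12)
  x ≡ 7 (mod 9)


Moduli 20, 12, 9 are not pairwise coprime, so CRT works modulo lcm(m_i) when all pairwise compatibility conditions hold.
Pairwise compatibility: gcd(m_i, m_j) must divide a_i - a_j for every pair.
Merge one congruence at a time:
  Start: x ≡ 12 (mod 20).
  Combine with x ≡ 4 (mod 12): gcd(20, 12) = 4; 4 - 12 = -8, which IS divisible by 4, so compatible.
    Write x = 12 + 20·t and substitute into x ≡ 4 (mod 12): 20·t ≡ 4 − 12 = -8 (mod 12).
    Divide the congruence (and modulus) by g = 4: 5·t ≡ -2 (mod 3).
    Reduce coefficients mod 3: 2·t ≡ 1 (mod 3).
    The inverse of 2 mod 3 is 2 (since 2·2 = 4 = 1·3 + 1), so t ≡ 2·1 = 2 ≡ 2 (mod 3).
    Then x = 12 + 20·2 = 52, valid modulo lcm(20, 12) = 60: x ≡ 52 (mod 60).
  Combine with x ≡ 7 (mod 9): gcd(60, 9) = 3; 7 - 52 = -45, which IS divisible by 3, so compatible.
    Write x = 52 + 60·t and substitute into x ≡ 7 (mod 9): 60·t ≡ 7 − 52 = -45 (mod 9).
    Divide the congruence (and modulus) by g = 3: 20·t ≡ -15 (mod 3).
    Reduce coefficients mod 3: 2·t ≡ 0 (mod 3).
    The inverse of 2 mod 3 is 2 (since 2·2 = 4 = 1·3 + 1), so t ≡ 2·0 = 0 ≡ 0 (mod 3).
    Then x = 52 + 60·0 = 52, valid modulo lcm(60, 9) = 180: x ≡ 52 (mod 180).
Verify: 52 mod 20 = 12, 52 mod 12 = 4, 52 mod 9 = 7.

x ≡ 52 (mod 180).


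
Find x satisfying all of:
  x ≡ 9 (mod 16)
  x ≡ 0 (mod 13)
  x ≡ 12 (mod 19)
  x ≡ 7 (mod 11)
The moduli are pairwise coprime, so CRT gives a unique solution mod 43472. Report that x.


Product of moduli M = 16 · 13 · 19 · 11 = 43472.
Merge one congruence at a time:
  Start: x ≡ 9 (mod 16).
  Combine with x ≡ 0 (mod 13); new modulus lcm = 208.
    Write x = 9 + 16·t and substitute into x ≡ 0 (mod 13): 16·t ≡ 0 − 9 = -9 (mod 13).
    Reduce coefficients mod 13: 3·t ≡ 4 (mod 13).
    The inverse of 3 mod 13 is 9 (since 3·9 = 27 = 2·13 + 1), so t ≡ 9·4 = 36 ≡ 10 (mod 13).
    Then x = 9 + 16·10 = 169, valid modulo lcm(16, 13) = 208: x ≡ 169 (mod 208).
  Combine with x ≡ 12 (mod 19); new modulus lcm = 3952.
    Write x = 169 + 208·t and substitute into x ≡ 12 (mod 19): 208·t ≡ 12 − 169 = -157 (mod 19).
    Reduce coefficients mod 19: 18·t ≡ 14 (mod 19).
    The inverse of 18 mod 19 is 18 (since 18·18 = 324 = 17·19 + 1), so t ≡ 18·14 = 252 ≡ 5 (mod 19).
    Then x = 169 + 208·5 = 1209, valid modulo lcm(208, 19) = 3952: x ≡ 1209 (mod 3952).
  Combine with x ≡ 7 (mod 11); new modulus lcm = 43472.
    Write x = 1209 + 3952·t and substitute into x ≡ 7 (mod 11): 3952·t ≡ 7 − 1209 = -1202 (mod 11).
    Reduce coefficients mod 11: 3·t ≡ 8 (mod 11).
    The inverse of 3 mod 11 is 4 (since 3·4 = 12 = 1·11 + 1), so t ≡ 4·8 = 32 ≡ 10 (mod 11).
    Then x = 1209 + 3952·10 = 40729, valid modulo lcm(3952, 11) = 43472: x ≡ 40729 (mod 43472).
Verify against each original: 40729 mod 16 = 9, 40729 mod 13 = 0, 40729 mod 19 = 12, 40729 mod 11 = 7.

x ≡ 40729 (mod 43472).


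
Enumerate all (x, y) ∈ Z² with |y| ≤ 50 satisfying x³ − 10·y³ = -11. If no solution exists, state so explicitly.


The equation is x³ - 10y³ = -11. For fixed y, x³ = 10·y³ − 11, so a solution requires the RHS to be a perfect cube.
Strategy: iterate y from -50 to 50, compute RHS = 10·y³ − 11, and check whether it is a (positive or negative) perfect cube.
Check small values of y:
  y = 0: RHS = -11 is not a perfect cube.
  y = 1: RHS = -1 = (-1)³ ⇒ x = -1 works.
  y = -1: RHS = -21 is not a perfect cube.
  y = 2: RHS = 69 is not a perfect cube.
  y = -2: RHS = -91 is not a perfect cube.
  y = 3: RHS = 259 is not a perfect cube.
  y = -3: RHS = -281 is not a perfect cube.
Continuing the search up to |y| = 50 finds no further solutions beyond those listed.
Collected solutions: (-1, 1).

Solutions (with |y| ≤ 50): (-1, 1).


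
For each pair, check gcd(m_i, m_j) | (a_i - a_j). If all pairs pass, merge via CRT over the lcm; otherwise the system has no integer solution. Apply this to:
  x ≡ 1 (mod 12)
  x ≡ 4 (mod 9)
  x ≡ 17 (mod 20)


Moduli 12, 9, 20 are not pairwise coprime, so CRT works modulo lcm(m_i) when all pairwise compatibility conditions hold.
Pairwise compatibility: gcd(m_i, m_j) must divide a_i - a_j for every pair.
Merge one congruence at a time:
  Start: x ≡ 1 (mod 12).
  Combine with x ≡ 4 (mod 9): gcd(12, 9) = 3; 4 - 1 = 3, which IS divisible by 3, so compatible.
    Write x = 1 + 12·t and substitute into x ≡ 4 (mod 9): 12·t ≡ 4 − 1 = 3 (mod 9).
    Divide the congruence (and modulus) by g = 3: 4·t ≡ 1 (mod 3).
    Reduce coefficients mod 3: 1·t ≡ 1 (mod 3).
    So t ≡ 1 (mod 3).
    Then x = 1 + 12·1 = 13, valid modulo lcm(12, 9) = 36: x ≡ 13 (mod 36).
  Combine with x ≡ 17 (mod 20): gcd(36, 20) = 4; 17 - 13 = 4, which IS divisible by 4, so compatible.
    Write x = 13 + 36·t and substitute into x ≡ 17 (mod 20): 36·t ≡ 17 − 13 = 4 (mod 20).
    Divide the congruence (and modulus) by g = 4: 9·t ≡ 1 (mod 5).
    Reduce coefficients mod 5: 4·t ≡ 1 (mod 5).
    The inverse of 4 mod 5 is 4 (since 4·4 = 16 = 3·5 + 1), so t ≡ 4·1 = 4 ≡ 4 (mod 5).
    Then x = 13 + 36·4 = 157, valid modulo lcm(36, 20) = 180: x ≡ 157 (mod 180).
Verify: 157 mod 12 = 1, 157 mod 9 = 4, 157 mod 20 = 17.

x ≡ 157 (mod 180).


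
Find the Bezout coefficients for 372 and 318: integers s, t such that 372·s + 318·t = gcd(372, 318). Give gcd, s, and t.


Euclidean algorithm on (372, 318) — divide until remainder is 0:
  372 = 1 · 318 + 54
  318 = 5 · 54 + 48
  54 = 1 · 48 + 6
  48 = 8 · 6 + 0
gcd(372, 318) = 6.
Track Bezout coefficients alongside the remainders: start with r₀ = 372 = a·1 + b·0 (s = 1, t = 0) and r₁ = 318 = a·0 + b·1 (s = 0, t = 1); each new remainder r_{k+1} = r_{k-1} − q_k·r_k inherits s_{k+1} = s_{k-1} − q_k·s_k, t_{k+1} = t_{k-1} − q_k·t_k, so r_k = a·s_k + b·t_k at every step:
  q = 1: r = 54, s = 1 − 1·0 = 1, t = 0 − 1·1 = -1  (check: 372·1 + 318·(-1) = 54)
  q = 5: r = 48, s = 0 − 5·1 = -5, t = 1 − 5·(-1) = 6  (check: 372·(-5) + 318·6 = 48)
  q = 1: r = 6, s = 1 − 1·(-5) = 6, t = -1 − 1·6 = -7  (check: 372·6 + 318·(-7) = 6)
The row with r = 6 (the gcd) gives the Bezout coefficients s = 6, t = -7.
Result: 372 · (6) + 318 · (-7) = 6.

gcd(372, 318) = 6; s = 6, t = -7 (check: 372·6 + 318·(-7) = 6).


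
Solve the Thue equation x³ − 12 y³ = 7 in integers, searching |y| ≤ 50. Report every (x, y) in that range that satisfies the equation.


The equation is x³ - 12y³ = 7. For fixed y, x³ = 12·y³ + 7, so a solution requires the RHS to be a perfect cube.
Strategy: iterate y from -50 to 50, compute RHS = 12·y³ + 7, and check whether it is a (positive or negative) perfect cube.
Check small values of y:
  y = 0: RHS = 7 is not a perfect cube.
  y = 1: RHS = 19 is not a perfect cube.
  y = -1: RHS = -5 is not a perfect cube.
  y = 2: RHS = 103 is not a perfect cube.
  y = -2: RHS = -89 is not a perfect cube.
  y = 3: RHS = 331 is not a perfect cube.
  y = -3: RHS = -317 is not a perfect cube.
Continuing the search up to |y| = 50 finds no solutions either.
No (x, y) in the scanned range satisfies the equation.

No integer solutions with |y| ≤ 50.


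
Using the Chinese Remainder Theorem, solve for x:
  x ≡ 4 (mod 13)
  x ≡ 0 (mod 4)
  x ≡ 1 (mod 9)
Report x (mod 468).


Moduli 13, 4, 9 are pairwise coprime; by CRT there is a unique solution modulo M = 13 · 4 · 9 = 468.
Solve pairwise, accumulating the modulus:
  Start with x ≡ 4 (mod 13).
  Combine with x ≡ 0 (mod 4): since gcd(13, 4) = 1, we get a unique residue mod 52.
    Write x = 4 + 13·t and substitute into x ≡ 0 (mod 4): 13·t ≡ 0 − 4 = -4 (mod 4).
    Reduce coefficients mod 4: 1·t ≡ 0 (mod 4).
    So t ≡ 0 (mod 4).
    Then x = 4 + 13·0 = 4, valid modulo lcm(13, 4) = 52: x ≡ 4 (mod 52).
  Combine with x ≡ 1 (mod 9): since gcd(52, 9) = 1, we get a unique residue mod 468.
    Write x = 4 + 52·t and substitute into x ≡ 1 (mod 9): 52·t ≡ 1 − 4 = -3 (mod 9).
    Reduce coefficients mod 9: 7·t ≡ 6 (mod 9).
    The inverse of 7 mod 9 is 4 (since 7·4 = 28 = 3·9 + 1), so t ≡ 4·6 = 24 ≡ 6 (mod 9).
    Then x = 4 + 52·6 = 316, valid modulo lcm(52, 9) = 468: x ≡ 316 (mod 468).
Verify: 316 mod 13 = 4 ✓, 316 mod 4 = 0 ✓, 316 mod 9 = 1 ✓.

x ≡ 316 (mod 468).


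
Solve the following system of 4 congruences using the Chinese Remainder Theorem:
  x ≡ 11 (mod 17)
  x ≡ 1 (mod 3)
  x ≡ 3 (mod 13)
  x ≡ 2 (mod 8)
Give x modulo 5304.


Product of moduli M = 17 · 3 · 13 · 8 = 5304.
Merge one congruence at a time:
  Start: x ≡ 11 (mod 17).
  Combine with x ≡ 1 (mod 3); new modulus lcm = 51.
    Write x = 11 + 17·t and substitute into x ≡ 1 (mod 3): 17·t ≡ 1 − 11 = -10 (mod 3).
    Reduce coefficients mod 3: 2·t ≡ 2 (mod 3).
    The inverse of 2 mod 3 is 2 (since 2·2 = 4 = 1·3 + 1), so t ≡ 2·2 = 4 ≡ 1 (mod 3).
    Then x = 11 + 17·1 = 28, valid modulo lcm(17, 3) = 51: x ≡ 28 (mod 51).
  Combine with x ≡ 3 (mod 13); new modulus lcm = 663.
    Write x = 28 + 51·t and substitute into x ≡ 3 (mod 13): 51·t ≡ 3 − 28 = -25 (mod 13).
    Reduce coefficients mod 13: 12·t ≡ 1 (mod 13).
    The inverse of 12 mod 13 is 12 (since 12·12 = 144 = 11·13 + 1), so t ≡ 12·1 = 12 ≡ 12 (mod 13).
    Then x = 28 + 51·12 = 640, valid modulo lcm(51, 13) = 663: x ≡ 640 (mod 663).
  Combine with x ≡ 2 (mod 8); new modulus lcm = 5304.
    Write x = 640 + 663·t and substitute into x ≡ 2 (mod 8): 663·t ≡ 2 − 640 = -638 (mod 8).
    Reduce coefficients mod 8: 7·t ≡ 2 (mod 8).
    The inverse of 7 mod 8 is 7 (since 7·7 = 49 = 6·8 + 1), so t ≡ 7·2 = 14 ≡ 6 (mod 8).
    Then x = 640 + 663·6 = 4618, valid modulo lcm(663, 8) = 5304: x ≡ 4618 (mod 5304).
Verify against each original: 4618 mod 17 = 11, 4618 mod 3 = 1, 4618 mod 13 = 3, 4618 mod 8 = 2.

x ≡ 4618 (mod 5304).


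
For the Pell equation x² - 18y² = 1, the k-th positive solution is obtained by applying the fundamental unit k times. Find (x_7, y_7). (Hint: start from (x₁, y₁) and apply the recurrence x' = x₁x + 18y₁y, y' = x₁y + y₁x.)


Step 1: Find the fundamental solution (x₁, y₁) of x² - 18y² = 1.
  Expand √18 as a continued fraction. a₀ = ⌊√18⌋ = 4; iterate m_{k+1} = d_k·a_k − m_k, d_{k+1} = (18 − m_{k+1}²)/d_k, a_{k+1} = ⌊(a₀ + m_{k+1})/d_{k+1}⌋ (starting m₀ = 0, d₀ = 1), with convergents p_k = a_k·p_{k-1} + p_{k-2}, q_k = a_k·q_{k-1} + q_{k-2} (p₋₁ = 1, q₋₁ = 0):
  k = 0: a₀ = 4; p₀/q₀ = 4/1; p₀² − 18·q₀² = 16 − 18 = -2.
  k = 1: m = 4, d = 2, a = ⌊(4 + 4)/2⌋ = 4; p/q = (4·4 + 1)/(4·1 + 0) = 17/4; p² − 18·q² = 289 − 288 = 1.
  The first convergent with p² − 18·q² = 1 gives the fundamental solution (x₁, y₁) = (17, 4).
Step 2: Apply the recurrence (x_{n+1}, y_{n+1}) = (x₁x_n + 18y₁y_n, x₁y_n + y₁x_n) repeatedly.
  From (x_1, y_1) = (17, 4): x_2 = 17·17 + 18·4·4 = 577; y_2 = 17·4 + 4·17 = 136.
  From (x_2, y_2) = (577, 136): x_3 = 17·577 + 18·4·136 = 19601; y_3 = 17·136 + 4·577 = 4620.
  From (x_3, y_3) = (19601, 4620): x_4 = 17·19601 + 18·4·4620 = 665857; y_4 = 17·4620 + 4·19601 = 156944.
  From (x_4, y_4) = (665857, 156944): x_5 = 17·665857 + 18·4·156944 = 22619537; y_5 = 17·156944 + 4·665857 = 5331476.
  From (x_5, y_5) = (22619537, 5331476): x_6 = 17·22619537 + 18·4·5331476 = 768398401; y_6 = 17·5331476 + 4·22619537 = 181113240.
  From (x_6, y_6) = (768398401, 181113240): x_7 = 17·768398401 + 18·4·181113240 = 26102926097; y_7 = 17·181113240 + 4·768398401 = 6152518684.
Step 3: Verify x_7² - 18·y_7² = 681362750825443653409 - 681362750825443653408 = 1 (should be 1). ✓

(x_1, y_1) = (17, 4); (x_7, y_7) = (26102926097, 6152518684).


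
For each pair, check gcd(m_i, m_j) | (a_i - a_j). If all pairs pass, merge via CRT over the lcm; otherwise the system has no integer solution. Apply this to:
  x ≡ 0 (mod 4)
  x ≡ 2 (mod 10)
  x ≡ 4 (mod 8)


Moduli 4, 10, 8 are not pairwise coprime, so CRT works modulo lcm(m_i) when all pairwise compatibility conditions hold.
Pairwise compatibility: gcd(m_i, m_j) must divide a_i - a_j for every pair.
Merge one congruence at a time:
  Start: x ≡ 0 (mod 4).
  Combine with x ≡ 2 (mod 10): gcd(4, 10) = 2; 2 - 0 = 2, which IS divisible by 2, so compatible.
    Write x = 0 + 4·t and substitute into x ≡ 2 (mod 10): 4·t ≡ 2 − 0 = 2 (mod 10).
    Divide the congruence (and modulus) by g = 2: 2·t ≡ 1 (mod 5).
    The inverse of 2 mod 5 is 3 (since 2·3 = 6 = 1·5 + 1), so t ≡ 3·1 = 3 ≡ 3 (mod 5).
    Then x = 0 + 4·3 = 12, valid modulo lcm(4, 10) = 20: x ≡ 12 (mod 20).
  Combine with x ≡ 4 (mod 8): gcd(20, 8) = 4; 4 - 12 = -8, which IS divisible by 4, so compatible.
    Write x = 12 + 20·t and substitute into x ≡ 4 (mod 8): 20·t ≡ 4 − 12 = -8 (mod 8).
    Divide the congruence (and modulus) by g = 4: 5·t ≡ -2 (mod 2).
    Reduce coefficients mod 2: 1·t ≡ 0 (mod 2).
    So t ≡ 0 (mod 2).
    Then x = 12 + 20·0 = 12, valid modulo lcm(20, 8) = 40: x ≡ 12 (mod 40).
Verify: 12 mod 4 = 0, 12 mod 10 = 2, 12 mod 8 = 4.

x ≡ 12 (mod 40).


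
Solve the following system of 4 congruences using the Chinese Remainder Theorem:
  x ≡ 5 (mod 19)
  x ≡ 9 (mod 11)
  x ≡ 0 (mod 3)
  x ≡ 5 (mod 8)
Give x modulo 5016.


Product of moduli M = 19 · 11 · 3 · 8 = 5016.
Merge one congruence at a time:
  Start: x ≡ 5 (mod 19).
  Combine with x ≡ 9 (mod 11); new modulus lcm = 209.
    Write x = 5 + 19·t and substitute into x ≡ 9 (mod 11): 19·t ≡ 9 − 5 = 4 (mod 11).
    Reduce coefficients mod 11: 8·t ≡ 4 (mod 11).
    The inverse of 8 mod 11 is 7 (since 8·7 = 56 = 5·11 + 1), so t ≡ 7·4 = 28 ≡ 6 (mod 11).
    Then x = 5 + 19·6 = 119, valid modulo lcm(19, 11) = 209: x ≡ 119 (mod 209).
  Combine with x ≡ 0 (mod 3); new modulus lcm = 627.
    Write x = 119 + 209·t and substitute into x ≡ 0 (mod 3): 209·t ≡ 0 − 119 = -119 (mod 3).
    Reduce coefficients mod 3: 2·t ≡ 1 (mod 3).
    The inverse of 2 mod 3 is 2 (since 2·2 = 4 = 1·3 + 1), so t ≡ 2·1 = 2 ≡ 2 (mod 3).
    Then x = 119 + 209·2 = 537, valid modulo lcm(209, 3) = 627: x ≡ 537 (mod 627).
  Combine with x ≡ 5 (mod 8); new modulus lcm = 5016.
    Write x = 537 + 627·t and substitute into x ≡ 5 (mod 8): 627·t ≡ 5 − 537 = -532 (mod 8).
    Reduce coefficients mod 8: 3·t ≡ 4 (mod 8).
    The inverse of 3 mod 8 is 3 (since 3·3 = 9 = 1·8 + 1), so t ≡ 3·4 = 12 ≡ 4 (mod 8).
    Then x = 537 + 627·4 = 3045, valid modulo lcm(627, 8) = 5016: x ≡ 3045 (mod 5016).
Verify against each original: 3045 mod 19 = 5, 3045 mod 11 = 9, 3045 mod 3 = 0, 3045 mod 8 = 5.

x ≡ 3045 (mod 5016).


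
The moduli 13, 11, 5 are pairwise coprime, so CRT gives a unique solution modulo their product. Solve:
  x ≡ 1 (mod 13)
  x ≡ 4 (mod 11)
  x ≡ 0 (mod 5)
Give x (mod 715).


Moduli 13, 11, 5 are pairwise coprime; by CRT there is a unique solution modulo M = 13 · 11 · 5 = 715.
Solve pairwise, accumulating the modulus:
  Start with x ≡ 1 (mod 13).
  Combine with x ≡ 4 (mod 11): since gcd(13, 11) = 1, we get a unique residue mod 143.
    Write x = 1 + 13·t and substitute into x ≡ 4 (mod 11): 13·t ≡ 4 − 1 = 3 (mod 11).
    Reduce coefficients mod 11: 2·t ≡ 3 (mod 11).
    The inverse of 2 mod 11 is 6 (since 2·6 = 12 = 1·11 + 1), so t ≡ 6·3 = 18 ≡ 7 (mod 11).
    Then x = 1 + 13·7 = 92, valid modulo lcm(13, 11) = 143: x ≡ 92 (mod 143).
  Combine with x ≡ 0 (mod 5): since gcd(143, 5) = 1, we get a unique residue mod 715.
    Write x = 92 + 143·t and substitute into x ≡ 0 (mod 5): 143·t ≡ 0 − 92 = -92 (mod 5).
    Reduce coefficients mod 5: 3·t ≡ 3 (mod 5).
    The inverse of 3 mod 5 is 2 (since 3·2 = 6 = 1·5 + 1), so t ≡ 2·3 = 6 ≡ 1 (mod 5).
    Then x = 92 + 143·1 = 235, valid modulo lcm(143, 5) = 715: x ≡ 235 (mod 715).
Verify: 235 mod 13 = 1 ✓, 235 mod 11 = 4 ✓, 235 mod 5 = 0 ✓.

x ≡ 235 (mod 715).


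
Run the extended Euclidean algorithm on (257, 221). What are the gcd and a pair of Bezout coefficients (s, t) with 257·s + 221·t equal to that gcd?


Euclidean algorithm on (257, 221) — divide until remainder is 0:
  257 = 1 · 221 + 36
  221 = 6 · 36 + 5
  36 = 7 · 5 + 1
  5 = 5 · 1 + 0
gcd(257, 221) = 1.
Track Bezout coefficients alongside the remainders: start with r₀ = 257 = a·1 + b·0 (s = 1, t = 0) and r₁ = 221 = a·0 + b·1 (s = 0, t = 1); each new remainder r_{k+1} = r_{k-1} − q_k·r_k inherits s_{k+1} = s_{k-1} − q_k·s_k, t_{k+1} = t_{k-1} − q_k·t_k, so r_k = a·s_k + b·t_k at every step:
  q = 1: r = 36, s = 1 − 1·0 = 1, t = 0 − 1·1 = -1  (check: 257·1 + 221·(-1) = 36)
  q = 6: r = 5, s = 0 − 6·1 = -6, t = 1 − 6·(-1) = 7  (check: 257·(-6) + 221·7 = 5)
  q = 7: r = 1, s = 1 − 7·(-6) = 43, t = -1 − 7·7 = -50  (check: 257·43 + 221·(-50) = 1)
The row with r = 1 (the gcd) gives the Bezout coefficients s = 43, t = -50.
Result: 257 · (43) + 221 · (-50) = 1.

gcd(257, 221) = 1; s = 43, t = -50 (check: 257·43 + 221·(-50) = 1).


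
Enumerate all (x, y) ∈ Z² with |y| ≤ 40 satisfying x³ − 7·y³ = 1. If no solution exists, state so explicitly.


The equation is x³ - 7y³ = 1. For fixed y, x³ = 7·y³ + 1, so a solution requires the RHS to be a perfect cube.
Strategy: iterate y from -40 to 40, compute RHS = 7·y³ + 1, and check whether it is a (positive or negative) perfect cube.
Check small values of y:
  y = 0: RHS = 1 = (1)³ ⇒ x = 1 works.
  y = 1: RHS = 8 = (2)³ ⇒ x = 2 works.
  y = -1: RHS = -6 is not a perfect cube.
  y = 2: RHS = 57 is not a perfect cube.
  y = -2: RHS = -55 is not a perfect cube.
  y = 3: RHS = 190 is not a perfect cube.
  y = -3: RHS = -188 is not a perfect cube.
Continuing the search up to |y| = 40 finds no further solutions beyond those listed.
Collected solutions: (1, 0), (2, 1).

Solutions (with |y| ≤ 40): (1, 0), (2, 1).


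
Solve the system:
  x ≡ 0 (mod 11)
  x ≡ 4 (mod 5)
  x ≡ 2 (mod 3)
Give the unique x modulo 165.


Moduli 11, 5, 3 are pairwise coprime; by CRT there is a unique solution modulo M = 11 · 5 · 3 = 165.
Solve pairwise, accumulating the modulus:
  Start with x ≡ 0 (mod 11).
  Combine with x ≡ 4 (mod 5): since gcd(11, 5) = 1, we get a unique residue mod 55.
    Write x = 0 + 11·t and substitute into x ≡ 4 (mod 5): 11·t ≡ 4 − 0 = 4 (mod 5).
    Reduce coefficients mod 5: 1·t ≡ 4 (mod 5).
    So t ≡ 4 (mod 5).
    Then x = 0 + 11·4 = 44, valid modulo lcm(11, 5) = 55: x ≡ 44 (mod 55).
  Combine with x ≡ 2 (mod 3): since gcd(55, 3) = 1, we get a unique residue mod 165.
    Write x = 44 + 55·t and substitute into x ≡ 2 (mod 3): 55·t ≡ 2 − 44 = -42 (mod 3).
    Reduce coefficients mod 3: 1·t ≡ 0 (mod 3).
    So t ≡ 0 (mod 3).
    Then x = 44 + 55·0 = 44, valid modulo lcm(55, 3) = 165: x ≡ 44 (mod 165).
Verify: 44 mod 11 = 0 ✓, 44 mod 5 = 4 ✓, 44 mod 3 = 2 ✓.

x ≡ 44 (mod 165).


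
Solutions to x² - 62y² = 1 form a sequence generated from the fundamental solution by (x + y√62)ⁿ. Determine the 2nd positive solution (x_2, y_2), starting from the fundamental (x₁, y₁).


Step 1: Find the fundamental solution (x₁, y₁) of x² - 62y² = 1.
  Expand √62 as a continued fraction. a₀ = ⌊√62⌋ = 7; iterate m_{k+1} = d_k·a_k − m_k, d_{k+1} = (62 − m_{k+1}²)/d_k, a_{k+1} = ⌊(a₀ + m_{k+1})/d_{k+1}⌋ (starting m₀ = 0, d₀ = 1), with convergents p_k = a_k·p_{k-1} + p_{k-2}, q_k = a_k·q_{k-1} + q_{k-2} (p₋₁ = 1, q₋₁ = 0):
  k = 0: a₀ = 7; p₀/q₀ = 7/1; p₀² − 62·q₀² = 49 − 62 = -13.
  k = 1: m = 7, d = 13, a = ⌊(7 + 7)/13⌋ = 1; p/q = (1·7 + 1)/(1·1 + 0) = 8/1; p² − 62·q² = 64 − 62 = 2.
  k = 2: m = 6, d = 2, a = ⌊(7 + 6)/2⌋ = 6; p/q = (6·8 + 7)/(6·1 + 1) = 55/7; p² − 62·q² = 3025 − 3038 = -13.
  k = 3: m = 6, d = 13, a = ⌊(7 + 6)/13⌋ = 1; p/q = (1·55 + 8)/(1·7 + 1) = 63/8; p² − 62·q² = 3969 − 3968 = 1.
  The first convergent with p² − 62·q² = 1 gives the fundamental solution (x₁, y₁) = (63, 8).
Step 2: Apply the recurrence (x_{n+1}, y_{n+1}) = (x₁x_n + 62y₁y_n, x₁y_n + y₁x_n) repeatedly.
  From (x_1, y_1) = (63, 8): x_2 = 63·63 + 62·8·8 = 7937; y_2 = 63·8 + 8·63 = 1008.
Step 3: Verify x_2² - 62·y_2² = 62995969 - 62995968 = 1 (should be 1). ✓

(x_1, y_1) = (63, 8); (x_2, y_2) = (7937, 1008).


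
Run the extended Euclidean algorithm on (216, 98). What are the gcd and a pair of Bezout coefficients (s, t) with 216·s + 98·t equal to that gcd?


Euclidean algorithm on (216, 98) — divide until remainder is 0:
  216 = 2 · 98 + 20
  98 = 4 · 20 + 18
  20 = 1 · 18 + 2
  18 = 9 · 2 + 0
gcd(216, 98) = 2.
Track Bezout coefficients alongside the remainders: start with r₀ = 216 = a·1 + b·0 (s = 1, t = 0) and r₁ = 98 = a·0 + b·1 (s = 0, t = 1); each new remainder r_{k+1} = r_{k-1} − q_k·r_k inherits s_{k+1} = s_{k-1} − q_k·s_k, t_{k+1} = t_{k-1} − q_k·t_k, so r_k = a·s_k + b·t_k at every step:
  q = 2: r = 20, s = 1 − 2·0 = 1, t = 0 − 2·1 = -2  (check: 216·1 + 98·(-2) = 20)
  q = 4: r = 18, s = 0 − 4·1 = -4, t = 1 − 4·(-2) = 9  (check: 216·(-4) + 98·9 = 18)
  q = 1: r = 2, s = 1 − 1·(-4) = 5, t = -2 − 1·9 = -11  (check: 216·5 + 98·(-11) = 2)
The row with r = 2 (the gcd) gives the Bezout coefficients s = 5, t = -11.
Result: 216 · (5) + 98 · (-11) = 2.

gcd(216, 98) = 2; s = 5, t = -11 (check: 216·5 + 98·(-11) = 2).


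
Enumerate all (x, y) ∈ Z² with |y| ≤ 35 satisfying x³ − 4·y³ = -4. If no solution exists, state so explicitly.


The equation is x³ - 4y³ = -4. For fixed y, x³ = 4·y³ − 4, so a solution requires the RHS to be a perfect cube.
Strategy: iterate y from -35 to 35, compute RHS = 4·y³ − 4, and check whether it is a (positive or negative) perfect cube.
Check small values of y:
  y = 0: RHS = -4 is not a perfect cube.
  y = 1: RHS = 0 = (0)³ ⇒ x = 0 works.
  y = -1: RHS = -8 = (-2)³ ⇒ x = -2 works.
  y = 2: RHS = 28 is not a perfect cube.
  y = -2: RHS = -36 is not a perfect cube.
  y = 3: RHS = 104 is not a perfect cube.
  y = -3: RHS = -112 is not a perfect cube.
Continuing the search up to |y| = 35 finds no further solutions beyond those listed.
Collected solutions: (0, 1), (-2, -1).

Solutions (with |y| ≤ 35): (0, 1), (-2, -1).


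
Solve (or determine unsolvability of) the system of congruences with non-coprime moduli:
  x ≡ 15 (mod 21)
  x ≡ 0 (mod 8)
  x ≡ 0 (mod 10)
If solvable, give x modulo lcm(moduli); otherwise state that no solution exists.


Moduli 21, 8, 10 are not pairwise coprime, so CRT works modulo lcm(m_i) when all pairwise compatibility conditions hold.
Pairwise compatibility: gcd(m_i, m_j) must divide a_i - a_j for every pair.
Merge one congruence at a time:
  Start: x ≡ 15 (mod 21).
  Combine with x ≡ 0 (mod 8): gcd(21, 8) = 1; 0 - 15 = -15, which IS divisible by 1, so compatible.
    Write x = 15 + 21·t and substitute into x ≡ 0 (mod 8): 21·t ≡ 0 − 15 = -15 (mod 8).
    Reduce coefficients mod 8: 5·t ≡ 1 (mod 8).
    The inverse of 5 mod 8 is 5 (since 5·5 = 25 = 3·8 + 1), so t ≡ 5·1 = 5 ≡ 5 (mod 8).
    Then x = 15 + 21·5 = 120, valid modulo lcm(21, 8) = 168: x ≡ 120 (mod 168).
  Combine with x ≡ 0 (mod 10): gcd(168, 10) = 2; 0 - 120 = -120, which IS divisible by 2, so compatible.
    Write x = 120 + 168·t and substitute into x ≡ 0 (mod 10): 168·t ≡ 0 − 120 = -120 (mod 10).
    Divide the congruence (and modulus) by g = 2: 84·t ≡ -60 (mod 5).
    Reduce coefficients mod 5: 4·t ≡ 0 (mod 5).
    The inverse of 4 mod 5 is 4 (since 4·4 = 16 = 3·5 + 1), so t ≡ 4·0 = 0 ≡ 0 (mod 5).
    Then x = 120 + 168·0 = 120, valid modulo lcm(168, 10) = 840: x ≡ 120 (mod 840).
Verify: 120 mod 21 = 15, 120 mod 8 = 0, 120 mod 10 = 0.

x ≡ 120 (mod 840).


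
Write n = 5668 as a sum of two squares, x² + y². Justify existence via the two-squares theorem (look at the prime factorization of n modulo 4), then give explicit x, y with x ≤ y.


Step 1: Factor n = 5668 = 2^2 · 13 · 109.
Step 2: Check the mod-4 condition on each prime factor: 2 = 2 (special); 13 ≡ 1 (mod 4), exponent 1; 109 ≡ 1 (mod 4), exponent 1.
All primes ≡ 3 (mod 4) appear to even exponent (or don't appear), so by the two-squares theorem n IS expressible as a sum of two squares.
Step 3: Build a representation. Group n = k² · m with k = 2 and m = 13 · 109 = 1417 (a product of primes ≡ 1 (mod 4)); a representation of m scales to one of n via (k·x)² + (k·y)² = k²(x² + y²). Each prime p ≡ 1 (mod 4) is itself a sum of two squares; find a² by testing p − a² for a perfect square:
  13: 13 − 1² = 12, 13 − 2² = 9 = 3² ⇒ 13 = 2² + 3².
  109: 109 − 1² = 108, 109 − 2² = 105, 109 − 3² = 100 = 10² ⇒ 109 = 3² + 10².
  Combine using the Brahmagupta–Fibonacci identity (a² + b²)(c² + d²) = (ac − bd)² + (ad + bc)² = (ac + bd)² + (ad − bc)²:
  13 · 109 = 1417: from (2² + 3²)(3² + 10²), take (2·3 − 3·10, 2·10 + 3·3) = (6 − 30, 20 + 9) = (-24, 29); dropping signs (only squares matter) gives (24, 29); check 24² + 29² = 576 + 841 = 1417 ✓.
  Scale by k = 2: (2·24, 2·29) = (48, 58).
Step 4: Order so x ≤ y and verify: 48² + 58² = 2304 + 3364 = 5668 = n. ✓

n = 5668 = 48² + 58² (one valid representation with x ≤ y).


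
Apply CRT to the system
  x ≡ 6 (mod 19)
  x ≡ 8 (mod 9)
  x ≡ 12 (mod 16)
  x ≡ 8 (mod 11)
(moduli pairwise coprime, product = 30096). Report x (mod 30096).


Product of moduli M = 19 · 9 · 16 · 11 = 30096.
Merge one congruence at a time:
  Start: x ≡ 6 (mod 19).
  Combine with x ≡ 8 (mod 9); new modulus lcm = 171.
    Write x = 6 + 19·t and substitute into x ≡ 8 (mod 9): 19·t ≡ 8 − 6 = 2 (mod 9).
    Reduce coefficients mod 9: 1·t ≡ 2 (mod 9).
    So t ≡ 2 (mod 9).
    Then x = 6 + 19·2 = 44, valid modulo lcm(19, 9) = 171: x ≡ 44 (mod 171).
  Combine with x ≡ 12 (mod 16); new modulus lcm = 2736.
    Write x = 44 + 171·t and substitute into x ≡ 12 (mod 16): 171·t ≡ 12 − 44 = -32 (mod 16).
    Reduce coefficients mod 16: 11·t ≡ 0 (mod 16).
    The inverse of 11 mod 16 is 3 (since 11·3 = 33 = 2·16 + 1), so t ≡ 3·0 = 0 ≡ 0 (mod 16).
    Then x = 44 + 171·0 = 44, valid modulo lcm(171, 16) = 2736: x ≡ 44 (mod 2736).
  Combine with x ≡ 8 (mod 11); new modulus lcm = 30096.
    Write x = 44 + 2736·t and substitute into x ≡ 8 (mod 11): 2736·t ≡ 8 − 44 = -36 (mod 11).
    Reduce coefficients mod 11: 8·t ≡ 8 (mod 11).
    The inverse of 8 mod 11 is 7 (since 8·7 = 56 = 5·11 + 1), so t ≡ 7·8 = 56 ≡ 1 (mod 11).
    Then x = 44 + 2736·1 = 2780, valid modulo lcm(2736, 11) = 30096: x ≡ 2780 (mod 30096).
Verify against each original: 2780 mod 19 = 6, 2780 mod 9 = 8, 2780 mod 16 = 12, 2780 mod 11 = 8.

x ≡ 2780 (mod 30096).


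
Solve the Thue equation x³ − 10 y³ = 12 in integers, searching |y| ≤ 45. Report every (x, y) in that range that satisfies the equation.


The equation is x³ - 10y³ = 12. For fixed y, x³ = 10·y³ + 12, so a solution requires the RHS to be a perfect cube.
Strategy: iterate y from -45 to 45, compute RHS = 10·y³ + 12, and check whether it is a (positive or negative) perfect cube.
Check small values of y:
  y = 0: RHS = 12 is not a perfect cube.
  y = 1: RHS = 22 is not a perfect cube.
  y = -1: RHS = 2 is not a perfect cube.
  y = 2: RHS = 92 is not a perfect cube.
  y = -2: RHS = -68 is not a perfect cube.
  y = 3: RHS = 282 is not a perfect cube.
  y = -3: RHS = -258 is not a perfect cube.
Continuing the search up to |y| = 45 finds no solutions either.
No (x, y) in the scanned range satisfies the equation.

No integer solutions with |y| ≤ 45.


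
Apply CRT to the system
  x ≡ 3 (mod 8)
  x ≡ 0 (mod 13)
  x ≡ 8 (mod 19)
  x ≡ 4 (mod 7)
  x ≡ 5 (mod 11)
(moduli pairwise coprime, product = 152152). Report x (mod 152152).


Product of moduli M = 8 · 13 · 19 · 7 · 11 = 152152.
Merge one congruence at a time:
  Start: x ≡ 3 (mod 8).
  Combine with x ≡ 0 (mod 13); new modulus lcm = 104.
    Write x = 3 + 8·t and substitute into x ≡ 0 (mod 13): 8·t ≡ 0 − 3 = -3 (mod 13).
    Reduce coefficients mod 13: 8·t ≡ 10 (mod 13).
    The inverse of 8 mod 13 is 5 (since 8·5 = 40 = 3·13 + 1), so t ≡ 5·10 = 50 ≡ 11 (mod 13).
    Then x = 3 + 8·11 = 91, valid modulo lcm(8, 13) = 104: x ≡ 91 (mod 104).
  Combine with x ≡ 8 (mod 19); new modulus lcm = 1976.
    Write x = 91 + 104·t and substitute into x ≡ 8 (mod 19): 104·t ≡ 8 − 91 = -83 (mod 19).
    Reduce coefficients mod 19: 9·t ≡ 12 (mod 19).
    The inverse of 9 mod 19 is 17 (since 9·17 = 153 = 8·19 + 1), so t ≡ 17·12 = 204 ≡ 14 (mod 19).
    Then x = 91 + 104·14 = 1547, valid modulo lcm(104, 19) = 1976: x ≡ 1547 (mod 1976).
  Combine with x ≡ 4 (mod 7); new modulus lcm = 13832.
    Write x = 1547 + 1976·t and substitute into x ≡ 4 (mod 7): 1976·t ≡ 4 − 1547 = -1543 (mod 7).
    Reduce coefficients mod 7: 2·t ≡ 4 (mod 7).
    The inverse of 2 mod 7 is 4 (since 2·4 = 8 = 1·7 + 1), so t ≡ 4·4 = 16 ≡ 2 (mod 7).
    Then x = 1547 + 1976·2 = 5499, valid modulo lcm(1976, 7) = 13832: x ≡ 5499 (mod 13832).
  Combine with x ≡ 5 (mod 11); new modulus lcm = 152152.
    Write x = 5499 + 13832·t and substitute into x ≡ 5 (mod 11): 13832·t ≡ 5 − 5499 = -5494 (mod 11).
    Reduce coefficients mod 11: 5·t ≡ 6 (mod 11).
    The inverse of 5 mod 11 is 9 (since 5·9 = 45 = 4·11 + 1), so t ≡ 9·6 = 54 ≡ 10 (mod 11).
    Then x = 5499 + 13832·10 = 143819, valid modulo lcm(13832, 11) = 152152: x ≡ 143819 (mod 152152).
Verify against each original: 143819 mod 8 = 3, 143819 mod 13 = 0, 143819 mod 19 = 8, 143819 mod 7 = 4, 143819 mod 11 = 5.

x ≡ 143819 (mod 152152).
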